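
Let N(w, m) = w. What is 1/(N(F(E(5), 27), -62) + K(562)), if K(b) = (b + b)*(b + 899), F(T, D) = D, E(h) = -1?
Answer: 1/1642191 ≈ 6.0894e-7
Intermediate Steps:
K(b) = 2*b*(899 + b) (K(b) = (2*b)*(899 + b) = 2*b*(899 + b))
1/(N(F(E(5), 27), -62) + K(562)) = 1/(27 + 2*562*(899 + 562)) = 1/(27 + 2*562*1461) = 1/(27 + 1642164) = 1/1642191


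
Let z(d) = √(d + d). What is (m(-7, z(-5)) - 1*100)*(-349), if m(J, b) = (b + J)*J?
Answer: 17799 + 2443*I*√10 ≈ 17799.0 + 7725.4*I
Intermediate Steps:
z(d) = √2*√d (z(d) = √(2*d) = √2*√d)
m(J, b) = J*(J + b) (m(J, b) = (J + b)*J = J*(J + b))
(m(-7, z(-5)) - 1*100)*(-349) = (-7*(-7 + √2*√(-5)) - 1*100)*(-349) = (-7*(-7 + √2*(I*√5)) - 100)*(-349) = (-7*(-7 + I*√10) - 100)*(-349) = ((49 - 7*I*√10) - 100)*(-349) = (-51 - 7*I*√10)*(-349) = 17799 + 2443*I*√10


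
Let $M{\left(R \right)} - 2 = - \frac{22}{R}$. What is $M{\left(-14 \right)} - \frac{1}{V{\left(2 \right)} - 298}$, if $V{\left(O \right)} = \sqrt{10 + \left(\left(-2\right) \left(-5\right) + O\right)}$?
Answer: $\frac{1110818}{310737} + \frac{\sqrt{22}}{88782} \approx 3.5748$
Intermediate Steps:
$M{\left(R \right)} = 2 - \frac{22}{R}$
$V{\left(O \right)} = \sqrt{20 + O}$ ($V{\left(O \right)} = \sqrt{10 + \left(10 + O\right)} = \sqrt{20 + O}$)
$M{\left(-14 \right)} - \frac{1}{V{\left(2 \right)} - 298} = \left(2 - \frac{22}{-14}\right) - \frac{1}{\sqrt{20 + 2} - 298} = \left(2 - - \frac{11}{7}\right) - \frac{1}{\sqrt{22} - 298} = \left(2 + \frac{11}{7}\right) - \frac{1}{-298 + \sqrt{22}} = \frac{25}{7} - \frac{1}{-298 + \sqrt{22}}$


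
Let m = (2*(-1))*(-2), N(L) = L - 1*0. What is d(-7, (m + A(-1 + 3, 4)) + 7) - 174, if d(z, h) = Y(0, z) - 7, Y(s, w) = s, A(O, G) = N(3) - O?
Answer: -181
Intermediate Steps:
N(L) = L (N(L) = L + 0 = L)
m = 4 (m = -2*(-2) = 4)
A(O, G) = 3 - O
d(z, h) = -7 (d(z, h) = 0 - 7 = -7)
d(-7, (m + A(-1 + 3, 4)) + 7) - 174 = -7 - 174 = -181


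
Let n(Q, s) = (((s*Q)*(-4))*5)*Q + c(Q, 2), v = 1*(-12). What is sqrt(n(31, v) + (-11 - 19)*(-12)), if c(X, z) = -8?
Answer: 4*sqrt(14437) ≈ 480.62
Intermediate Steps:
v = -12
n(Q, s) = -8 - 20*s*Q**2 (n(Q, s) = (((s*Q)*(-4))*5)*Q - 8 = (((Q*s)*(-4))*5)*Q - 8 = (-4*Q*s*5)*Q - 8 = (-20*Q*s)*Q - 8 = -20*s*Q**2 - 8 = -8 - 20*s*Q**2)
sqrt(n(31, v) + (-11 - 19)*(-12)) = sqrt((-8 - 20*(-12)*31**2) + (-11 - 19)*(-12)) = sqrt((-8 - 20*(-12)*961) - 30*(-12)) = sqrt((-8 + 230640) + 360) = sqrt(230632 + 360) = sqrt(230992) = 4*sqrt(14437)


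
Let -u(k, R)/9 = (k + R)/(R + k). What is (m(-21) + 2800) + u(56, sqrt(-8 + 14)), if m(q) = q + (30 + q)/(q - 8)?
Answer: 80321/29 ≈ 2769.7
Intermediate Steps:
m(q) = q + (30 + q)/(-8 + q)
u(k, R) = -9 (u(k, R) = -9*(k + R)/(R + k) = -9*(R + k)/(R + k) = -9*1 = -9)
(m(-21) + 2800) + u(56, sqrt(-8 + 14)) = ((30 + (-21)**2 - 7*(-21))/(-8 - 21) + 2800) - 9 = ((30 + 441 + 147)/(-29) + 2800) - 9 = (-1/29*618 + 2800) - 9 = (-618/29 + 2800) - 9 = 80582/29 - 9 = 80321/29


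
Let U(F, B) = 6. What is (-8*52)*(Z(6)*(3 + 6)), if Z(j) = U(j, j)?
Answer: -22464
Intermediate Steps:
Z(j) = 6
(-8*52)*(Z(6)*(3 + 6)) = (-8*52)*(6*(3 + 6)) = -2496*9 = -416*54 = -22464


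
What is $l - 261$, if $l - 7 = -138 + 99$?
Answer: $-293$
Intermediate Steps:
$l = -32$ ($l = 7 + \left(-138 + 99\right) = 7 - 39 = -32$)
$l - 261 = -32 - 261 = -293$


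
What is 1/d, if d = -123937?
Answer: -1/123937 ≈ -8.0686e-6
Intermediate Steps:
1/d = 1/(-123937) = -1/123937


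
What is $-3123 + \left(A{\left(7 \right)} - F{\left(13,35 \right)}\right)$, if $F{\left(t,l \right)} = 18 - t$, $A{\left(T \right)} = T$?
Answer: $-3121$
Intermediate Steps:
$-3123 + \left(A{\left(7 \right)} - F{\left(13,35 \right)}\right) = -3123 + \left(7 - \left(18 - 13\right)\right) = -3123 + \left(7 - 5\right) = -3123 + 2 = -3121$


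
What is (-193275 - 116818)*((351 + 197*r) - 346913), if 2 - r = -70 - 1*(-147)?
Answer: 112048074341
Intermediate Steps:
r = -75 (r = 2 - (-70 - 1*(-147)) = 2 - (-70 + 147) = 2 - 1*77 = 2 - 77 = -75)
(-193275 - 116818)*((351 + 197*r) - 346913) = (-193275 - 116818)*((351 + 197*(-75)) - 346913) = -310093*((351 - 14775) - 346913) = -310093*(-14424 - 346913) = -310093*(-361337) = 112048074341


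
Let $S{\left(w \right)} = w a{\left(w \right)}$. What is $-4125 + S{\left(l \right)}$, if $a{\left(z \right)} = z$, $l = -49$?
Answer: $-1724$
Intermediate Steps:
$S{\left(w \right)} = w^{2}$ ($S{\left(w \right)} = w w = w^{2}$)
$-4125 + S{\left(l \right)} = -4125 + \left(-49\right)^{2} = -4125 + 2401 = -1724$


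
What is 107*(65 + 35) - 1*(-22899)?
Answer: 33599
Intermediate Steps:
107*(65 + 35) - 1*(-22899) = 107*100 + 22899 = 10700 + 22899 = 33599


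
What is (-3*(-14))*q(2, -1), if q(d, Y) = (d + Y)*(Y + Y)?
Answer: -84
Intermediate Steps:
q(d, Y) = 2*Y*(Y + d) (q(d, Y) = (Y + d)*(2*Y) = 2*Y*(Y + d))
(-3*(-14))*q(2, -1) = (-3*(-14))*(2*(-1)*(-1 + 2)) = 42*(2*(-1)*1) = 42*(-2) = -84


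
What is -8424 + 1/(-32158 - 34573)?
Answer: -562141945/66731 ≈ -8424.0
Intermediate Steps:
-8424 + 1/(-32158 - 34573) = -8424 + 1/(-66731) = -8424 - 1/66731 = -562141945/66731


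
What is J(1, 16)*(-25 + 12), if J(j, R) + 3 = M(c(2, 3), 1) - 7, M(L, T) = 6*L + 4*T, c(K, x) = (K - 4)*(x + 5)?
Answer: 1326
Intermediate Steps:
c(K, x) = (-4 + K)*(5 + x)
M(L, T) = 4*T + 6*L
J(j, R) = -102 (J(j, R) = -3 + ((4*1 + 6*(-20 - 4*3 + 5*2 + 2*3)) - 7) = -3 + ((4 + 6*(-20 - 12 + 10 + 6)) - 7) = -3 + ((4 + 6*(-16)) - 7) = -3 + ((4 - 96) - 7) = -3 + (-92 - 7) = -3 - 99 = -102)
J(1, 16)*(-25 + 12) = -102*(-25 + 12) = -102*(-13) = 1326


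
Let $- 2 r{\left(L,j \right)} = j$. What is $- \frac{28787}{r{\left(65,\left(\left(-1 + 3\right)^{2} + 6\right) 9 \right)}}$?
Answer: $\frac{28787}{45} \approx 639.71$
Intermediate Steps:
$r{\left(L,j \right)} = - \frac{j}{2}$
$- \frac{28787}{r{\left(65,\left(\left(-1 + 3\right)^{2} + 6\right) 9 \right)}} = - \frac{28787}{\left(- \frac{1}{2}\right) \left(\left(-1 + 3\right)^{2} + 6\right) 9} = - \frac{28787}{\left(- \frac{1}{2}\right) \left(2^{2} + 6\right) 9} = - \frac{28787}{\left(- \frac{1}{2}\right) \left(4 + 6\right) 9} = - \frac{28787}{\left(- \frac{1}{2}\right) 10 \cdot 9} = - \frac{28787}{\left(- \frac{1}{2}\right) 90} = - \frac{28787}{-45} = \left(-28787\right) \left(- \frac{1}{45}\right) = \frac{28787}{45}$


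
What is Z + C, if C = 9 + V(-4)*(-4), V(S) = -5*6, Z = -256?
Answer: -127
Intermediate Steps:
V(S) = -30
C = 129 (C = 9 - 30*(-4) = 9 + 120 = 129)
Z + C = -256 + 129 = -127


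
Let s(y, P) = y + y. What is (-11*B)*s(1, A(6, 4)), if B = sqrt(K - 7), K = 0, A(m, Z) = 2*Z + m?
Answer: -22*I*sqrt(7) ≈ -58.207*I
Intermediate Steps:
A(m, Z) = m + 2*Z
B = I*sqrt(7) (B = sqrt(0 - 7) = sqrt(-7) = I*sqrt(7) ≈ 2.6458*I)
s(y, P) = 2*y
(-11*B)*s(1, A(6, 4)) = (-11*I*sqrt(7))*(2*1) = -11*I*sqrt(7)*2 = -22*I*sqrt(7)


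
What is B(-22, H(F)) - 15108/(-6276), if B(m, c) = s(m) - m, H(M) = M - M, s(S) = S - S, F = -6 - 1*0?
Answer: 12765/523 ≈ 24.407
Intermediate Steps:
F = -6 (F = -6 + 0 = -6)
s(S) = 0
H(M) = 0
B(m, c) = -m (B(m, c) = 0 - m = -m)
B(-22, H(F)) - 15108/(-6276) = -1*(-22) - 15108/(-6276) = 22 - 15108*(-1)/6276 = 22 - 1*(-1259/523) = 22 + 1259/523 = 12765/523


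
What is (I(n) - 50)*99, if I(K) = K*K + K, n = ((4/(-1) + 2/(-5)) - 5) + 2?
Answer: -6534/25 ≈ -261.36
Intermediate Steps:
n = -37/5 (n = ((4*(-1) + 2*(-1/5)) - 5) + 2 = ((-4 - 2/5) - 5) + 2 = (-22/5 - 5) + 2 = -47/5 + 2 = -37/5 ≈ -7.4000)
I(K) = K + K**2 (I(K) = K**2 + K = K + K**2)
(I(n) - 50)*99 = (-37*(1 - 37/5)/5 - 50)*99 = (-37/5*(-32/5) - 50)*99 = (1184/25 - 50)*99 = -66/25*99 = -6534/25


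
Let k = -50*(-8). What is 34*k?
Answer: 13600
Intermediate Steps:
k = 400
34*k = 34*400 = 13600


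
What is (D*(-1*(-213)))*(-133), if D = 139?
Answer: -3937731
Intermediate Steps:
(D*(-1*(-213)))*(-133) = (139*(-1*(-213)))*(-133) = (139*213)*(-133) = 29607*(-133) = -3937731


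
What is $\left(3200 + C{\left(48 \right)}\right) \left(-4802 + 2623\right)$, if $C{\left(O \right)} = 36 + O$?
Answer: $-7155836$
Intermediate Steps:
$\left(3200 + C{\left(48 \right)}\right) \left(-4802 + 2623\right) = \left(3200 + \left(36 + 48\right)\right) \left(-4802 + 2623\right) = \left(3200 + 84\right) \left(-2179\right) = 3284 \left(-2179\right) = -7155836$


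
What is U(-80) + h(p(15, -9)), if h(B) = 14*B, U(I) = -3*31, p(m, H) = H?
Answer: -219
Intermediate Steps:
U(I) = -93
U(-80) + h(p(15, -9)) = -93 + 14*(-9) = -93 - 126 = -219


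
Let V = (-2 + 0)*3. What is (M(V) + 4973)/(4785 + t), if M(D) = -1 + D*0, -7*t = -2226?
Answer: 4972/5103 ≈ 0.97433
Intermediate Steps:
t = 318 (t = -⅐*(-2226) = 318)
V = -6 (V = -2*3 = -6)
M(D) = -1 (M(D) = -1 + 0 = -1)
(M(V) + 4973)/(4785 + t) = (-1 + 4973)/(4785 + 318) = 4972/5103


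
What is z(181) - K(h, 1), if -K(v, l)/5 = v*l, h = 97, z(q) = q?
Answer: 666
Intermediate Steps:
K(v, l) = -5*l*v (K(v, l) = -5*v*l = -5*l*v)
z(181) - K(h, 1) = 181 - (-5)*97 = 181 - 1*(-485) = 181 + 485 = 666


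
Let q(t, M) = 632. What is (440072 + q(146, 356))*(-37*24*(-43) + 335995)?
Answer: 164902182016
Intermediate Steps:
(440072 + q(146, 356))*(-37*24*(-43) + 335995) = (440072 + 632)*(-37*24*(-43) + 335995) = 440704*(-888*(-43) + 335995) = 440704*(38184 + 335995) = 440704*374179 = 164902182016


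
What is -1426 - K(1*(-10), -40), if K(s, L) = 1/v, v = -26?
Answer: -37075/26 ≈ -1426.0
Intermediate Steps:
K(s, L) = -1/26 (K(s, L) = 1/(-26) = -1/26)
-1426 - K(1*(-10), -40) = -1426 - 1*(-1/26) = -1426 + 1/26 = -37075/26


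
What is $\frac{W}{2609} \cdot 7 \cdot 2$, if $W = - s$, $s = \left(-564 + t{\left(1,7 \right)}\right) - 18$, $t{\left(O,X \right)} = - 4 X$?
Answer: $\frac{8540}{2609} \approx 3.2733$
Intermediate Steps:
$s = -610$ ($s = \left(-564 - 28\right) - 18 = -592 - 18 = -610$)
$W = 610$ ($W = \left(-1\right) \left(-610\right) = 610$)
$\frac{W}{2609} \cdot 7 \cdot 2 = \frac{610}{2609} \cdot 7 \cdot 2 = 610 \cdot \frac{1}{2609} \cdot 14 = \frac{610}{2609} \cdot 14 = \frac{8540}{2609}$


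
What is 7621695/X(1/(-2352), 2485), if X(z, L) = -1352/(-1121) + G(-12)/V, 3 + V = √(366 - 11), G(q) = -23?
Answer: -123552362727855/8942963 - 8158810807755*√355/8942963 ≈ -3.1005e+7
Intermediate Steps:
V = -3 + √355 (V = -3 + √(366 - 11) = -3 + √355 ≈ 15.841)
X(z, L) = 1352/1121 - 23/(-3 + √355) (X(z, L) = -1352/(-1121) - 23/(-3 + √355) = -1352*(-1/1121) - 23/(-3 + √355) = 1352/1121 - 23/(-3 + √355))
7621695/X(1/(-2352), 2485) = 7621695/(390443/387866 - 23*√355/346)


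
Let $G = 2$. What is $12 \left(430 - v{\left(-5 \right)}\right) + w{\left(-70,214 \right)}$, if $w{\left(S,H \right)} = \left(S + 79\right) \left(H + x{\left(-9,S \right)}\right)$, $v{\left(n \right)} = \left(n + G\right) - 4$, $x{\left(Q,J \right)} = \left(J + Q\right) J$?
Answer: $56940$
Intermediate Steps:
$x{\left(Q,J \right)} = J \left(J + Q\right)$
$v{\left(n \right)} = -2 + n$ ($v{\left(n \right)} = \left(n + 2\right) - 4 = \left(2 + n\right) - 4 = -2 + n$)
$w{\left(S,H \right)} = \left(79 + S\right) \left(H + S \left(-9 + S\right)\right)$ ($w{\left(S,H \right)} = \left(S + 79\right) \left(H + S \left(S - 9\right)\right) = \left(79 + S\right) \left(H + S \left(-9 + S\right)\right)$)
$12 \left(430 - v{\left(-5 \right)}\right) + w{\left(-70,214 \right)} = 12 \left(430 - \left(-2 - 5\right)\right) + \left(\left(-70\right)^{3} - -49770 + 70 \left(-70\right)^{2} + 79 \cdot 214 + 214 \left(-70\right)\right) = 12 \left(430 - -7\right) + \left(-343000 + 49770 + 70 \cdot 4900 + 16906 - 14980\right) = 12 \left(430 + 7\right) + \left(-343000 + 49770 + 343000 + 16906 - 14980\right) = 12 \cdot 437 + 51696 = 5244 + 51696 = 56940$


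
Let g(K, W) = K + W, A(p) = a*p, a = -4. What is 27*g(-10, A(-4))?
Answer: 162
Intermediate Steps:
A(p) = -4*p
27*g(-10, A(-4)) = 27*(-10 - 4*(-4)) = 27*(-10 + 16) = 27*6 = 162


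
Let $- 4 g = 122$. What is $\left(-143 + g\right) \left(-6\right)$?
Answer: $1041$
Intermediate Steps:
$g = - \frac{61}{2}$ ($g = \left(- \frac{1}{4}\right) 122 = - \frac{61}{2} \approx -30.5$)
$\left(-143 + g\right) \left(-6\right) = \left(-143 - \frac{61}{2}\right) \left(-6\right) = \left(- \frac{347}{2}\right) \left(-6\right) = 1041$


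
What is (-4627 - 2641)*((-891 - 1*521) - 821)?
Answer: 16229444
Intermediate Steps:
(-4627 - 2641)*((-891 - 1*521) - 821) = -7268*((-891 - 521) - 821) = -7268*(-1412 - 821) = -7268*(-2233) = 16229444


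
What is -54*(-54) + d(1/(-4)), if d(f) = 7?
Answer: 2923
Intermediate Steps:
-54*(-54) + d(1/(-4)) = -54*(-54) + 7 = 2916 + 7 = 2923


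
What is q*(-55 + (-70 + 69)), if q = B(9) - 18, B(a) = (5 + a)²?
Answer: -9968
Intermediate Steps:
q = 178 (q = (5 + 9)² - 18 = 14² - 18 = 196 - 18 = 178)
q*(-55 + (-70 + 69)) = 178*(-55 + (-70 + 69)) = 178*(-55 - 1) = 178*(-56) = -9968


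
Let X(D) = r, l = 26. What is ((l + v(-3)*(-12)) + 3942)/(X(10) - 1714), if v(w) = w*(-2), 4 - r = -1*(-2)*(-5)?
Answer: -974/425 ≈ -2.2918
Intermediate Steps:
r = 14 (r = 4 - (-1*(-2))*(-5) = 4 - 2*(-5) = 4 - 1*(-10) = 4 + 10 = 14)
v(w) = -2*w
X(D) = 14
((l + v(-3)*(-12)) + 3942)/(X(10) - 1714) = ((26 - 2*(-3)*(-12)) + 3942)/(14 - 1714) = ((26 + 6*(-12)) + 3942)/(-1700) = ((26 - 72) + 3942)*(-1/1700) = (-46 + 3942)*(-1/1700) = 3896*(-1/1700) = -974/425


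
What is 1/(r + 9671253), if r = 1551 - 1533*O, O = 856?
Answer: 1/8360556 ≈ 1.1961e-7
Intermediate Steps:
r = -1310697 (r = 1551 - 1533*856 = 1551 - 1312248 = -1310697)
1/(r + 9671253) = 1/(-1310697 + 9671253) = 1/8360556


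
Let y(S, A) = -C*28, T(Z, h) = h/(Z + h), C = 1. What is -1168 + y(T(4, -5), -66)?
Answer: -1196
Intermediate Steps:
y(S, A) = -28
-1168 + y(T(4, -5), -66) = -1168 - 28 = -1196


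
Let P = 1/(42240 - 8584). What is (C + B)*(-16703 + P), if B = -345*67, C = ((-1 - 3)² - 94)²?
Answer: 1367725954311/4808 ≈ 2.8447e+8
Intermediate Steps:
C = 6084 (C = ((-4)² - 94)² = (16 - 94)² = (-78)² = 6084)
B = -23115
P = 1/33656 ≈ 2.9712e-5
(C + B)*(-16703 + P) = (6084 - 23115)*(-16703 + 1/33656) = -17031*(-562156167/33656) = 1367725954311/4808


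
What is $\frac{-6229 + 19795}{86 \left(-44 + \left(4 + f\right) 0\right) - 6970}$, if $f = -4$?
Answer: $- \frac{357}{283} \approx -1.2615$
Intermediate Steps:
$\frac{-6229 + 19795}{86 \left(-44 + \left(4 + f\right) 0\right) - 6970} = \frac{-6229 + 19795}{86 \left(-44 + \left(4 - 4\right) 0\right) - 6970} = \frac{13566}{86 \left(-44 + 0 \cdot 0\right) - 6970} = \frac{13566}{86 \left(-44 + 0\right) - 6970} = \frac{13566}{86 \left(-44\right) - 6970} = \frac{13566}{-3784 - 6970} = \frac{13566}{-10754} = 13566 \left(- \frac{1}{10754}\right) = - \frac{357}{283}$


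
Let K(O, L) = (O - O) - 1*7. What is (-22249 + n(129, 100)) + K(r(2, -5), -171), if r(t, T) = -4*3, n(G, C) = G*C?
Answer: -9356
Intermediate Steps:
n(G, C) = C*G
r(t, T) = -12
K(O, L) = -7 (K(O, L) = 0 - 7 = -7)
(-22249 + n(129, 100)) + K(r(2, -5), -171) = (-22249 + 100*129) - 7 = (-22249 + 12900) - 7 = -9349 - 7 = -9356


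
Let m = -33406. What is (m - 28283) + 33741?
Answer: -27948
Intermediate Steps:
(m - 28283) + 33741 = (-33406 - 28283) + 33741 = -61689 + 33741 = -27948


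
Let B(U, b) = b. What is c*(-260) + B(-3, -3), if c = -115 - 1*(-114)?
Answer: 257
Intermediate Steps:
c = -1 (c = -115 + 114 = -1)
c*(-260) + B(-3, -3) = -1*(-260) - 3 = 260 - 3 = 257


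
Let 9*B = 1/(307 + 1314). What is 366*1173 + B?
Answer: 6263320303/14589 ≈ 4.2932e+5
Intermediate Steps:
B = 1/14589 (B = 1/(9*(307 + 1314)) = (⅑)/1621 = (⅑)*(1/1621) = 1/14589 ≈ 6.8545e-5)
366*1173 + B = 366*1173 + 1/14589 = 429318 + 1/14589 = 6263320303/14589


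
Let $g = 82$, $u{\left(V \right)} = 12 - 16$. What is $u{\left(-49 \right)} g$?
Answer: $-328$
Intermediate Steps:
$u{\left(V \right)} = -4$
$u{\left(-49 \right)} g = \left(-4\right) 82 = -328$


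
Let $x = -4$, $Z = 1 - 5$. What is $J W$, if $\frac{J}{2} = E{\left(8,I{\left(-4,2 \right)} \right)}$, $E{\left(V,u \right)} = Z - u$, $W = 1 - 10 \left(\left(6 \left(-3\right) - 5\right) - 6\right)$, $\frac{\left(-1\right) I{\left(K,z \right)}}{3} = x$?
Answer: $-9312$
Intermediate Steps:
$Z = -4$ ($Z = 1 - 5 = -4$)
$I{\left(K,z \right)} = 12$ ($I{\left(K,z \right)} = \left(-3\right) \left(-4\right) = 12$)
$W = 291$ ($W = 1 - 10 \left(\left(-18 - 5\right) - 6\right) = 1 - 10 \left(-23 - 6\right) = 1 - -290 = 1 + 290 = 291$)
$E{\left(V,u \right)} = -4 - u$
$J = -32$ ($J = 2 \left(-4 - 12\right) = 2 \left(-16\right) = -32$)
$J W = \left(-32\right) 291 = -9312$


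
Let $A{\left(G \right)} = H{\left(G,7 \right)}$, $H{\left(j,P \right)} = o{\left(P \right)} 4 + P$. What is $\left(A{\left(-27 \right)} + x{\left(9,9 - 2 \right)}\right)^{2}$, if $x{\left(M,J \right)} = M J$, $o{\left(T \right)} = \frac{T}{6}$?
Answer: $\frac{50176}{9} \approx 5575.1$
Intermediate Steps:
$o{\left(T \right)} = \frac{T}{6}$ ($o{\left(T \right)} = T \frac{1}{6} = \frac{T}{6}$)
$x{\left(M,J \right)} = J M$
$H{\left(j,P \right)} = \frac{5 P}{3}$ ($H{\left(j,P \right)} = \frac{P}{6} \cdot 4 + P = \frac{2 P}{3} + P = \frac{5 P}{3}$)
$A{\left(G \right)} = \frac{35}{3}$ ($A{\left(G \right)} = \frac{5}{3} \cdot 7 = \frac{35}{3}$)
$\left(A{\left(-27 \right)} + x{\left(9,9 - 2 \right)}\right)^{2} = \left(\frac{35}{3} + \left(9 - 2\right) 9\right)^{2} = \left(\frac{35}{3} + 7 \cdot 9\right)^{2} = \left(\frac{35}{3} + 63\right)^{2} = \left(\frac{224}{3}\right)^{2} = \frac{50176}{9}$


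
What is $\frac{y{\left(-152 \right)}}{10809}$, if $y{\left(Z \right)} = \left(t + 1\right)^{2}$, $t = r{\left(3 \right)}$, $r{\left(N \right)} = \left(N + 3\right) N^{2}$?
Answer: $\frac{3025}{10809} \approx 0.27986$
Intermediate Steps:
$r{\left(N \right)} = N^{2} \left(3 + N\right)$ ($r{\left(N \right)} = \left(3 + N\right) N^{2} = N^{2} \left(3 + N\right)$)
$t = 54$ ($t = 3^{2} \left(3 + 3\right) = 9 \cdot 6 = 54$)
$y{\left(Z \right)} = 3025$ ($y{\left(Z \right)} = \left(54 + 1\right)^{2} = 55^{2} = 3025$)
$\frac{y{\left(-152 \right)}}{10809} = \frac{3025}{10809}$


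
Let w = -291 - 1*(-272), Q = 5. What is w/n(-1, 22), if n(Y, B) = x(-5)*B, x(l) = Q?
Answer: -19/110 ≈ -0.17273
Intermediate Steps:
x(l) = 5
n(Y, B) = 5*B
w = -19 (w = -291 + 272 = -19)
w/n(-1, 22) = -19/(5*22) = -19/110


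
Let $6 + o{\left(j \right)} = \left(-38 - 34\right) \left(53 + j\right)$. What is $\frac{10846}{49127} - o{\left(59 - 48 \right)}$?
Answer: $\frac{226682824}{49127} \approx 4614.2$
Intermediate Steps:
$o{\left(j \right)} = -3822 - 72 j$ ($o{\left(j \right)} = -6 + \left(-38 - 34\right) \left(53 + j\right) = -6 - 72 \left(53 + j\right) = -6 - \left(3816 + 72 j\right) = -3822 - 72 j$)
$\frac{10846}{49127} - o{\left(59 - 48 \right)} = \frac{10846}{49127} - \left(-3822 - 72 \left(59 - 48\right)\right) = 10846 \cdot \frac{1}{49127} - \left(-3822 - 72 \left(59 - 48\right)\right) = \frac{10846}{49127} - \left(-3822 - 792\right) = \frac{10846}{49127} - -4614 = \frac{10846}{49127} + 4614 = \frac{226682824}{49127}$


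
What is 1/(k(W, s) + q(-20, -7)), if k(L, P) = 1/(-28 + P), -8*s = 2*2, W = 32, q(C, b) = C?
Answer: -57/1142 ≈ -0.049912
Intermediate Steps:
s = -½ (s = -2/4 = -⅛*4 = -½ ≈ -0.50000)
1/(k(W, s) + q(-20, -7)) = 1/(1/(-28 - ½) - 20) = 1/(1/(-57/2) - 20) = 1/(-2/57 - 20) = 1/(-1142/57) = -57/1142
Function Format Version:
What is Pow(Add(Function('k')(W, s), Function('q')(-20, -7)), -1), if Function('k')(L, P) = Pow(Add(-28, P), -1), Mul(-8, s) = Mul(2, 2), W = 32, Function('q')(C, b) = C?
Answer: Rational(-57, 1142) ≈ -0.049912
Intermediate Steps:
s = Rational(-1, 2) (s = Mul(Rational(-1, 8), Mul(2, 2)) = Mul(Rational(-1, 8), 4) = Rational(-1, 2) ≈ -0.50000)
Pow(Add(Function('k')(W, s), Function('q')(-20, -7)), -1) = Pow(Add(Pow(Add(-28, Rational(-1, 2)), -1), -20), -1) = Pow(Add(Pow(Rational(-57, 2), -1), -20), -1) = Pow(Add(Rational(-2, 57), -20), -1) = Pow(Rational(-1142, 57), -1) = Rational(-57, 1142)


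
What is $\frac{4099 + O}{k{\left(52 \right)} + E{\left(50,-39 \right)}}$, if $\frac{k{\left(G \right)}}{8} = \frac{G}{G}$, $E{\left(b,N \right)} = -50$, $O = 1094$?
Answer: $- \frac{1731}{14} \approx -123.64$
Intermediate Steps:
$k{\left(G \right)} = 8$ ($k{\left(G \right)} = 8 \frac{G}{G} = 8 \cdot 1 = 8$)
$\frac{4099 + O}{k{\left(52 \right)} + E{\left(50,-39 \right)}} = \frac{4099 + 1094}{8 - 50} = \frac{5193}{-42} = 5193 \left(- \frac{1}{42}\right) = - \frac{1731}{14}$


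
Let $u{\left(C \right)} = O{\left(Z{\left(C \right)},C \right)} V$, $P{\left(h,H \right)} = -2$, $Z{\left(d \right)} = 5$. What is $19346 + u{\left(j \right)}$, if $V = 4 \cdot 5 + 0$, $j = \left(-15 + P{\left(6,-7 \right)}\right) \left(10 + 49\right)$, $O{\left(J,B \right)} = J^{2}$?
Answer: $19846$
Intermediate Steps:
$j = -1003$ ($j = \left(-15 - 2\right) \left(10 + 49\right) = \left(-17\right) 59 = -1003$)
$V = 20$ ($V = 20 + 0 = 20$)
$u{\left(C \right)} = 500$ ($u{\left(C \right)} = 5^{2} \cdot 20 = 25 \cdot 20 = 500$)
$19346 + u{\left(j \right)} = 19346 + 500 = 19846$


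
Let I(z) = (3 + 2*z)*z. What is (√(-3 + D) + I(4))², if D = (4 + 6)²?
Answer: (44 + √97)² ≈ 2899.7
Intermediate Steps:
D = 100 (D = 10² = 100)
I(z) = z*(3 + 2*z)
(√(-3 + D) + I(4))² = (√(-3 + 100) + 4*(3 + 2*4))² = (√97 + 4*(3 + 8))² = (√97 + 4*11)² = (√97 + 44)² = (44 + √97)²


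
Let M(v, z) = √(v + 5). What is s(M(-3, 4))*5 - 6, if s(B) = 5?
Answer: 19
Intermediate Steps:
M(v, z) = √(5 + v)
s(M(-3, 4))*5 - 6 = 5*5 - 6 = 25 - 6 = 19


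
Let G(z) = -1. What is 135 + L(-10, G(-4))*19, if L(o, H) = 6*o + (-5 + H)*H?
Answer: -891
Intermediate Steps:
L(o, H) = 6*o + H*(-5 + H)
135 + L(-10, G(-4))*19 = 135 + ((-1)**2 - 5*(-1) + 6*(-10))*19 = 135 + (1 + 5 - 60)*19 = 135 - 54*19 = 135 - 1026 = -891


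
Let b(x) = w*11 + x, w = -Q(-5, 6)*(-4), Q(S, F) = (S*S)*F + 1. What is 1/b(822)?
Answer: 1/7466 ≈ 0.00013394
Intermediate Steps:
Q(S, F) = 1 + F*S² (Q(S, F) = S²*F + 1 = F*S² + 1 = 1 + F*S²)
w = 604 (w = -(1 + 6*(-5)²)*(-4) = -(1 + 6*25)*(-4) = -(1 + 150)*(-4) = -1*151*(-4) = -151*(-4) = 604)
b(x) = 6644 + x (b(x) = 604*11 + x = 6644 + x)
1/b(822) = 1/(6644 + 822) = 1/7466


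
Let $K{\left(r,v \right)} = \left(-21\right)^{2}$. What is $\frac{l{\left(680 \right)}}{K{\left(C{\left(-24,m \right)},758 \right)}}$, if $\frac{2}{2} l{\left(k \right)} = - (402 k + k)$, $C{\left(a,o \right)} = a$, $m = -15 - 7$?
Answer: $- \frac{274040}{441} \approx -621.41$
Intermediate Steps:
$m = -22$
$K{\left(r,v \right)} = 441$
$l{\left(k \right)} = - 403 k$ ($l{\left(k \right)} = - (402 k + k) = - 403 k$)
$\frac{l{\left(680 \right)}}{K{\left(C{\left(-24,m \right)},758 \right)}} = \frac{\left(-403\right) 680}{441} = \left(-274040\right) \frac{1}{441} = - \frac{274040}{441}$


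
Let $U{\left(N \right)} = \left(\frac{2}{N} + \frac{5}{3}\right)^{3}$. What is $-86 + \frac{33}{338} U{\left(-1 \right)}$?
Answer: $- \frac{261623}{3042} \approx -86.004$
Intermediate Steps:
$U{\left(N \right)} = \left(\frac{5}{3} + \frac{2}{N}\right)^{3}$ ($U{\left(N \right)} = \left(\frac{2}{N} + 5 \cdot \frac{1}{3}\right)^{3} = \left(\frac{2}{N} + \frac{5}{3}\right)^{3} = \left(\frac{5}{3} + \frac{2}{N}\right)^{3}$)
$-86 + \frac{33}{338} U{\left(-1 \right)} = -86 + \frac{33}{338} \frac{\left(6 + 5 \left(-1\right)\right)^{3}}{27 \left(-1\right)} = -86 + 33 \cdot \frac{1}{338} \cdot \frac{1}{27} \left(-1\right) \left(6 - 5\right)^{3} = -86 + \frac{33 \cdot \frac{1}{27} \left(-1\right) 1^{3}}{338} = -86 + \frac{33 \cdot \frac{1}{27} \left(-1\right) 1}{338} = -86 + \frac{33}{338} \left(- \frac{1}{27}\right) = -86 - \frac{11}{3042} = - \frac{261623}{3042}$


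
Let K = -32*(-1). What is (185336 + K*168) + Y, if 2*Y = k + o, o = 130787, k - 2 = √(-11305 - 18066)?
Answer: 512213/2 + I*√29371/2 ≈ 2.5611e+5 + 85.69*I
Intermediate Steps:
K = 32
k = 2 + I*√29371 (k = 2 + √(-11305 - 18066) = 2 + √(-29371) = 2 + I*√29371 ≈ 2.0 + 171.38*I)
Y = 130789/2 + I*√29371/2 (Y = ((2 + I*√29371) + 130787)/2 = (130789 + I*√29371)/2 = 130789/2 + I*√29371/2 ≈ 65395.0 + 85.69*I)
(185336 + K*168) + Y = (185336 + 32*168) + (130789/2 + I*√29371/2) = (185336 + 5376) + (130789/2 + I*√29371/2) = 190712 + (130789/2 + I*√29371/2) = 512213/2 + I*√29371/2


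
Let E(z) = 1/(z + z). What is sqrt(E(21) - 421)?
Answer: I*sqrt(742602)/42 ≈ 20.518*I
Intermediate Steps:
E(z) = 1/(2*z)
sqrt(E(21) - 421) = sqrt((1/2)/21 - 421) = sqrt((1/2)*(1/21) - 421) = sqrt(1/42 - 421) = sqrt(-17681/42) = I*sqrt(742602)/42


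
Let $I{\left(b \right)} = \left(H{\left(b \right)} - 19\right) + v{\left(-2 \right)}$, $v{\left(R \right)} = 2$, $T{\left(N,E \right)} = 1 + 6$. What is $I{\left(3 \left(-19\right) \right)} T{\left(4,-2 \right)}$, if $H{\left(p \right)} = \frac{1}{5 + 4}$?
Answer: $- \frac{1064}{9} \approx -118.22$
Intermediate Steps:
$T{\left(N,E \right)} = 7$
$H{\left(p \right)} = \frac{1}{9}$
$I{\left(b \right)} = - \frac{152}{9}$ ($I{\left(b \right)} = \left(\frac{1}{9} - 19\right) + 2 = - \frac{170}{9} + 2 = - \frac{152}{9}$)
$I{\left(3 \left(-19\right) \right)} T{\left(4,-2 \right)} = \left(- \frac{152}{9}\right) 7 = - \frac{1064}{9}$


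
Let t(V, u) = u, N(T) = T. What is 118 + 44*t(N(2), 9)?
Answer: 514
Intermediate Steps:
118 + 44*t(N(2), 9) = 118 + 44*9 = 118 + 396 = 514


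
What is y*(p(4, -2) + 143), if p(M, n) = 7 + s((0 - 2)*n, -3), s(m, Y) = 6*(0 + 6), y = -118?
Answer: -21948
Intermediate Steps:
s(m, Y) = 36 (s(m, Y) = 6*6 = 36)
p(M, n) = 43 (p(M, n) = 7 + 36 = 43)
y*(p(4, -2) + 143) = -118*(43 + 143) = -118*186 = -21948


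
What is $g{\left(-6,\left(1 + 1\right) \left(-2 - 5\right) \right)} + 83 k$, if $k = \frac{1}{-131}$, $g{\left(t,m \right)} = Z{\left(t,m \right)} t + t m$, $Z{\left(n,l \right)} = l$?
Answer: $\frac{21925}{131} \approx 167.37$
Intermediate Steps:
$g{\left(t,m \right)} = 2 m t$ ($g{\left(t,m \right)} = m t + t m = m t + m t = 2 m t$)
$k = - \frac{1}{131} \approx -0.0076336$
$g{\left(-6,\left(1 + 1\right) \left(-2 - 5\right) \right)} + 83 k = 2 \left(1 + 1\right) \left(-2 - 5\right) \left(-6\right) + 83 \left(- \frac{1}{131}\right) = 2 \cdot 2 \left(-7\right) \left(-6\right) - \frac{83}{131} = 2 \left(-14\right) \left(-6\right) - \frac{83}{131} = 168 - \frac{83}{131} = \frac{21925}{131}$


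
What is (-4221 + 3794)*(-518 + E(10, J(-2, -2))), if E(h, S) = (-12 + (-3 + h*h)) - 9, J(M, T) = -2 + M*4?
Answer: 188734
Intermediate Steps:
J(M, T) = -2 + 4*M
E(h, S) = -24 + h² (E(h, S) = (-12 + (-3 + h²)) - 9 = (-15 + h²) - 9 = -24 + h²)
(-4221 + 3794)*(-518 + E(10, J(-2, -2))) = (-4221 + 3794)*(-518 + (-24 + 10²)) = -427*(-518 + (-24 + 100)) = -427*(-518 + 76) = -427*(-442) = 188734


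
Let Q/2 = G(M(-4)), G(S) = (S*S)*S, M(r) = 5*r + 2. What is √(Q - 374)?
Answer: I*√12038 ≈ 109.72*I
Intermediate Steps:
M(r) = 2 + 5*r
G(S) = S³ (G(S) = S²*S = S³)
Q = -11664 (Q = 2*(2 + 5*(-4))³ = 2*(2 - 20)³ = 2*(-18)³ = 2*(-5832) = -11664)
√(Q - 374) = √(-11664 - 374) = √(-12038) = I*√12038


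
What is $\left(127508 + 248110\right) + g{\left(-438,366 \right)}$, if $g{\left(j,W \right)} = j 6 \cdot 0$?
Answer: $375618$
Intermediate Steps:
$g{\left(j,W \right)} = 0$ ($g{\left(j,W \right)} = 6 j 0 = 0$)
$\left(127508 + 248110\right) + g{\left(-438,366 \right)} = \left(127508 + 248110\right) + 0 = 375618 + 0 = 375618$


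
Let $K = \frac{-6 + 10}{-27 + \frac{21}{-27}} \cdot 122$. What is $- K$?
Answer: $\frac{2196}{125} \approx 17.568$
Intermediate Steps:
$K = - \frac{2196}{125}$ ($K = \frac{4}{-27 + 21 \left(- \frac{1}{27}\right)} 122 = \frac{4}{-27 - \frac{7}{9}} \cdot 122 = \frac{4}{- \frac{250}{9}} \cdot 122 = 4 \left(- \frac{9}{250}\right) 122 = \left(- \frac{18}{125}\right) 122 = - \frac{2196}{125} \approx -17.568$)
$- K = \left(-1\right) \left(- \frac{2196}{125}\right) = \frac{2196}{125}$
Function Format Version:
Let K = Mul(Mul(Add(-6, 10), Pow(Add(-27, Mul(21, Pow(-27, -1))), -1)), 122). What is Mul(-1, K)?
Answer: Rational(2196, 125) ≈ 17.568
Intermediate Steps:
K = Rational(-2196, 125) (K = Mul(Mul(4, Pow(Add(-27, Mul(21, Rational(-1, 27))), -1)), 122) = Mul(Mul(4, Pow(Add(-27, Rational(-7, 9)), -1)), 122) = Mul(Mul(4, Pow(Rational(-250, 9), -1)), 122) = Mul(Mul(4, Rational(-9, 250)), 122) = Mul(Rational(-18, 125), 122) = Rational(-2196, 125) ≈ -17.568)
Mul(-1, K) = Mul(-1, Rational(-2196, 125)) = Rational(2196, 125)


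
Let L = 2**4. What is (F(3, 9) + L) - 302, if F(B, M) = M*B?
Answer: -259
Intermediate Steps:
L = 16
F(B, M) = B*M
(F(3, 9) + L) - 302 = (3*9 + 16) - 302 = (27 + 16) - 302 = 43 - 302 = -259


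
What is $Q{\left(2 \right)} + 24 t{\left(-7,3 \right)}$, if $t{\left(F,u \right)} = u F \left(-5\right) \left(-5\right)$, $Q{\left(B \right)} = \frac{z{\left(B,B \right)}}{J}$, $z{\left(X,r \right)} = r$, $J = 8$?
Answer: $- \frac{50399}{4} \approx -12600.0$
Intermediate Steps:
$Q{\left(B \right)} = \frac{B}{8}$
$t{\left(F,u \right)} = 25 F u$ ($t{\left(F,u \right)} = F u \left(-5\right) \left(-5\right) = - 5 F u \left(-5\right) = 25 F u$)
$Q{\left(2 \right)} + 24 t{\left(-7,3 \right)} = \frac{1}{8} \cdot 2 + 24 \cdot 25 \left(-7\right) 3 = \frac{1}{4} + 24 \left(-525\right) = \frac{1}{4} - 12600 = - \frac{50399}{4}$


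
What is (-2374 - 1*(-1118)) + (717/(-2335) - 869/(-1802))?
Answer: -5284096439/4207670 ≈ -1255.8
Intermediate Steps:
(-2374 - 1*(-1118)) + (717/(-2335) - 869/(-1802)) = (-2374 + 1118) + (717*(-1/2335) - 869*(-1/1802)) = -1256 + (-717/2335 + 869/1802) = -1256 + 737081/4207670 = -5284096439/4207670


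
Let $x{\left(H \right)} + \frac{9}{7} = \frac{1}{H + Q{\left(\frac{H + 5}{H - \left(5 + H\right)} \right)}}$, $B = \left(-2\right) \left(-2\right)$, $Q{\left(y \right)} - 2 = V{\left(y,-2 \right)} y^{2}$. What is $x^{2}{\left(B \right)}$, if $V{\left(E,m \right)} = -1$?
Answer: $\frac{198916}{233289} \approx 0.85266$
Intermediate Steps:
$Q{\left(y \right)} = 2 - y^{2}$
$B = 4$
$x{\left(H \right)} = - \frac{9}{7} + \frac{1}{2 + H - \left(-1 - \frac{H}{5}\right)^{2}}$ ($x{\left(H \right)} = - \frac{9}{7} + \frac{1}{H - \left(-2 + \left(\frac{H + 5}{H - \left(5 + H\right)}\right)^{2}\right)} = - \frac{9}{7} + \frac{1}{H - \left(-2 + \left(\frac{5 + H}{-5}\right)^{2}\right)} = - \frac{9}{7} + \frac{1}{H - \left(-2 + \left(\left(5 + H\right) \left(- \frac{1}{5}\right)\right)^{2}\right)} = - \frac{9}{7} + \frac{1}{H - \left(-2 + \left(-1 - \frac{H}{5}\right)^{2}\right)} = - \frac{9}{7} + \frac{1}{2 + H - \left(-1 - \frac{H}{5}\right)^{2}}$)
$x^{2}{\left(B \right)} = \left(\frac{50 - 9 \cdot 4^{2} + 135 \cdot 4}{7 \left(-25 + 4^{2} - 60\right)}\right)^{2} = \left(\frac{50 - 144 + 540}{7 \left(-25 + 16 - 60\right)}\right)^{2} = \left(\frac{50 - 144 + 540}{7 \left(-69\right)}\right)^{2} = \left(\frac{1}{7} \left(- \frac{1}{69}\right) 446\right)^{2} = \left(- \frac{446}{483}\right)^{2} = \frac{198916}{233289}$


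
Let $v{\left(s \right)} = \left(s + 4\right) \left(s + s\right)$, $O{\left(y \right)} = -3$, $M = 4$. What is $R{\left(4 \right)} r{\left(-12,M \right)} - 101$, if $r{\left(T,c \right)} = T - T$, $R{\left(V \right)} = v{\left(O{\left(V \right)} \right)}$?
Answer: $-101$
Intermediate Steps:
$v{\left(s \right)} = 2 s \left(4 + s\right)$ ($v{\left(s \right)} = \left(4 + s\right) 2 s = 2 s \left(4 + s\right)$)
$R{\left(V \right)} = -6$ ($R{\left(V \right)} = 2 \left(-3\right) \left(4 - 3\right) = 2 \left(-3\right) 1 = -6$)
$r{\left(T,c \right)} = 0$
$R{\left(4 \right)} r{\left(-12,M \right)} - 101 = \left(-6\right) 0 - 101 = 0 - 101 = -101$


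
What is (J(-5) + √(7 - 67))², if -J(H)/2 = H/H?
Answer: 4*(1 - I*√15)² ≈ -56.0 - 30.984*I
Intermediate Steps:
J(H) = -2 (J(H) = -2*H/H = -2*1 = -2)
(J(-5) + √(7 - 67))² = (-2 + √(7 - 67))² = (-2 + √(-60))² = (-2 + 2*I*√15)²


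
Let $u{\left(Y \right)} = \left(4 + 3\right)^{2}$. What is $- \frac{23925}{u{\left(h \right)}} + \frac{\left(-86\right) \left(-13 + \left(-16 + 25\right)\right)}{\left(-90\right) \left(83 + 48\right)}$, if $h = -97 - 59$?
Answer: $- \frac{141046303}{288855} \approx -488.29$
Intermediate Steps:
$h = -156$
$u{\left(Y \right)} = 49$ ($u{\left(Y \right)} = 7^{2} = 49$)
$- \frac{23925}{u{\left(h \right)}} + \frac{\left(-86\right) \left(-13 + \left(-16 + 25\right)\right)}{\left(-90\right) \left(83 + 48\right)} = - \frac{23925}{49} + \frac{\left(-86\right) \left(-13 + \left(-16 + 25\right)\right)}{\left(-90\right) \left(83 + 48\right)} = \left(-23925\right) \frac{1}{49} + \frac{\left(-86\right) \left(-13 + 9\right)}{\left(-90\right) 131} = - \frac{23925}{49} + \frac{\left(-86\right) \left(-4\right)}{-11790} = - \frac{23925}{49} + 344 \left(- \frac{1}{11790}\right) = - \frac{23925}{49} - \frac{172}{5895} = - \frac{141046303}{288855}$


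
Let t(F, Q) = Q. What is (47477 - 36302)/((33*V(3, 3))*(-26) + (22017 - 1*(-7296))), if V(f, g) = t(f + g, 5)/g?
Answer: 11175/27883 ≈ 0.40078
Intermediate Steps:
V(f, g) = 5/g
(47477 - 36302)/((33*V(3, 3))*(-26) + (22017 - 1*(-7296))) = (47477 - 36302)/((33*(5/3))*(-26) + (22017 - 1*(-7296))) = 11175/((33*(5*(⅓)))*(-26) + (22017 + 7296)) = 11175/((33*(5/3))*(-26) + 29313) = 11175/(55*(-26) + 29313) = 11175/(-1430 + 29313) = 11175/27883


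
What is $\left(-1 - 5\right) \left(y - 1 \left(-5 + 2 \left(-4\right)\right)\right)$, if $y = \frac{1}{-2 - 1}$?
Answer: $-76$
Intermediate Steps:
$y = - \frac{1}{3}$ ($y = \frac{1}{-3} = - \frac{1}{3} \approx -0.33333$)
$\left(-1 - 5\right) \left(y - 1 \left(-5 + 2 \left(-4\right)\right)\right) = \left(-1 - 5\right) \left(- \frac{1}{3} - 1 \left(-5 + 2 \left(-4\right)\right)\right) = \left(-1 + \left(-5 + 0\right)\right) \left(- \frac{1}{3} - 1 \left(-5 - 8\right)\right) = \left(-1 - 5\right) \left(- \frac{1}{3} - 1 \left(-13\right)\right) = - 6 \left(- \frac{1}{3} - -13\right) = - 6 \left(- \frac{1}{3} + 13\right) = \left(-6\right) \frac{38}{3} = -76$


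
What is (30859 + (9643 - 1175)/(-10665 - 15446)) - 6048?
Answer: 647831553/26111 ≈ 24811.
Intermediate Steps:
(30859 + (9643 - 1175)/(-10665 - 15446)) - 6048 = (30859 + 8468/(-26111)) - 6048 = (30859 + 8468*(-1/26111)) - 6048 = (30859 - 8468/26111) - 6048 = 805750881/26111 - 6048 = 647831553/26111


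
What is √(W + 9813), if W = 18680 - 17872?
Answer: √10621 ≈ 103.06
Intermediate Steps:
W = 808
√(W + 9813) = √(808 + 9813) = √10621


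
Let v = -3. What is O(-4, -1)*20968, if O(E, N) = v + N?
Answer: -83872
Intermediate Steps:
O(E, N) = -3 + N
O(-4, -1)*20968 = (-3 - 1)*20968 = -4*20968 = -83872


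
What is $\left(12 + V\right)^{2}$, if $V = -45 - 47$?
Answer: $6400$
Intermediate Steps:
$V = -92$
$\left(12 + V\right)^{2} = \left(12 - 92\right)^{2} = \left(-80\right)^{2} = 6400$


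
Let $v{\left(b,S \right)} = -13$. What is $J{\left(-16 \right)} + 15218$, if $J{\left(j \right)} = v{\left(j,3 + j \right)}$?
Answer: $15205$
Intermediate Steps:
$J{\left(j \right)} = -13$
$J{\left(-16 \right)} + 15218 = -13 + 15218 = 15205$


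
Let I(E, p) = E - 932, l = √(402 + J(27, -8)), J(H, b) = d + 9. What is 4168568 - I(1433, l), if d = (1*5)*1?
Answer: 4168067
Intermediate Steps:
d = 5 (d = 5*1 = 5)
J(H, b) = 14 (J(H, b) = 5 + 9 = 14)
l = 4*√26 (l = √(402 + 14) = √416 = 4*√26 ≈ 20.396)
I(E, p) = -932 + E
4168568 - I(1433, l) = 4168568 - (-932 + 1433) = 4168568 - 1*501 = 4168568 - 501 = 4168067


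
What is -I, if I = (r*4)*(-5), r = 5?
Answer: 100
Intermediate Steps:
I = -100 (I = (5*4)*(-5) = 20*(-5) = -100)
-I = -1*(-100) = 100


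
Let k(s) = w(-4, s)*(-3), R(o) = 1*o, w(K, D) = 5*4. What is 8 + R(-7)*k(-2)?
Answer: 428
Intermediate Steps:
w(K, D) = 20
R(o) = o
k(s) = -60 (k(s) = 20*(-3) = -60)
8 + R(-7)*k(-2) = 8 - 7*(-60) = 8 + 420 = 428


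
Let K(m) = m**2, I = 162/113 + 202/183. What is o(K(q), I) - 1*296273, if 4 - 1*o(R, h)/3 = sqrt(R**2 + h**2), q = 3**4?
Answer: -296261 - sqrt(18407686398967345)/6893 ≈ -3.1594e+5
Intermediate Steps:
q = 81
I = 52472/20679 (I = 162*(1/113) + 202*(1/183) = 162/113 + 202/183 = 52472/20679 ≈ 2.5375)
o(R, h) = 12 - 3*sqrt(R**2 + h**2)
o(K(q), I) - 1*296273 = (12 - 3*sqrt((81**2)**2 + (52472/20679)**2)) - 1*296273 = (12 - 3*sqrt(6561**2 + 2753310784/427621041)) - 296273 = (12 - 3*sqrt(43046721 + 2753310784/427621041)) - 296273 = (12 - sqrt(18407686398967345)/6893) - 296273 = -296261 - sqrt(18407686398967345)/6893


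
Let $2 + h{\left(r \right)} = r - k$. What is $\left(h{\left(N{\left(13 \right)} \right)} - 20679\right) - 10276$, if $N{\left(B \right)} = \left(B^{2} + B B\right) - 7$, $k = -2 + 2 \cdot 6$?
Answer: $-30636$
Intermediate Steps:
$k = 10$ ($k = -2 + 12 = 10$)
$N{\left(B \right)} = -7 + 2 B^{2}$ ($N{\left(B \right)} = \left(B^{2} + B^{2}\right) - 7 = 2 B^{2} - 7 = -7 + 2 B^{2}$)
$h{\left(r \right)} = -12 + r$ ($h{\left(r \right)} = -2 + \left(r - 10\right) = -2 + \left(-10 + r\right) = -12 + r$)
$\left(h{\left(N{\left(13 \right)} \right)} - 20679\right) - 10276 = \left(\left(-12 - \left(7 - 2 \cdot 13^{2}\right)\right) - 20679\right) - 10276 = \left(\left(-12 + \left(-7 + 2 \cdot 169\right)\right) - 20679\right) - 10276 = \left(\left(-12 + \left(-7 + 338\right)\right) - 20679\right) - 10276 = \left(\left(-12 + 331\right) - 20679\right) - 10276 = \left(319 - 20679\right) - 10276 = -20360 - 10276 = -30636$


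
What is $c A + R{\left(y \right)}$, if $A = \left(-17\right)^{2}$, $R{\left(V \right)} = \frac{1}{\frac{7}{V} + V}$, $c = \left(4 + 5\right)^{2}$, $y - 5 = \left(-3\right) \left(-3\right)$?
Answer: $\frac{678863}{29} \approx 23409.0$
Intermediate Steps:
$y = 14$ ($y = 5 - -9 = 5 + 9 = 14$)
$c = 81$ ($c = 9^{2} = 81$)
$R{\left(V \right)} = \frac{1}{V + \frac{7}{V}}$
$A = 289$
$c A + R{\left(y \right)} = 81 \cdot 289 + \frac{14}{7 + 14^{2}} = 23409 + \frac{14}{7 + 196} = 23409 + \frac{14}{203} = 23409 + 14 \cdot \frac{1}{203} = 23409 + \frac{2}{29} = \frac{678863}{29}$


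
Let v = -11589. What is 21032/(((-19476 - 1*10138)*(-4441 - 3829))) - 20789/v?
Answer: 1272907894567/709559065605 ≈ 1.7939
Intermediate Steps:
21032/(((-19476 - 1*10138)*(-4441 - 3829))) - 20789/v = 21032/(((-19476 - 1*10138)*(-4441 - 3829))) - 20789/(-11589) = 21032/(((-19476 - 10138)*(-8270))) - 20789*(-1/11589) = 21032/((-29614*(-8270))) + 20789/11589 = 21032/244907780 + 20789/11589 = 21032*(1/244907780) + 20789/11589 = 5258/61226945 + 20789/11589 = 1272907894567/709559065605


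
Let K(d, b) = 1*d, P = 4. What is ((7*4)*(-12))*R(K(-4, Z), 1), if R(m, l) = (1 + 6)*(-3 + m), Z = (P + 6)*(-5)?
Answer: 16464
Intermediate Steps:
Z = -50 (Z = (4 + 6)*(-5) = 10*(-5) = -50)
K(d, b) = d
R(m, l) = -21 + 7*m (R(m, l) = 7*(-3 + m) = -21 + 7*m)
((7*4)*(-12))*R(K(-4, Z), 1) = ((7*4)*(-12))*(-21 + 7*(-4)) = (28*(-12))*(-21 - 28) = -336*(-49) = 16464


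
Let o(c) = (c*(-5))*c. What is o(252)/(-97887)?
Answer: 105840/32629 ≈ 3.2437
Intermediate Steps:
o(c) = -5*c**2 (o(c) = (-5*c)*c = -5*c**2)
o(252)/(-97887) = -5*252**2/(-97887) = -5*63504*(-1/97887) = -317520*(-1/97887) = 105840/32629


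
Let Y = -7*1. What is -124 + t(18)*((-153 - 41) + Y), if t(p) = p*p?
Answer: -65248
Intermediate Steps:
t(p) = p²
Y = -7
-124 + t(18)*((-153 - 41) + Y) = -124 + 18²*((-153 - 41) - 7) = -124 + 324*(-194 - 7) = -124 + 324*(-201) = -124 - 65124 = -65248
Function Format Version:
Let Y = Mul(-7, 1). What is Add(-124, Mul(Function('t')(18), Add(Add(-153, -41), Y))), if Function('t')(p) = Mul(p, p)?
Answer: -65248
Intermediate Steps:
Function('t')(p) = Pow(p, 2)
Y = -7
Add(-124, Mul(Function('t')(18), Add(Add(-153, -41), Y))) = Add(-124, Mul(Pow(18, 2), Add(Add(-153, -41), -7))) = Add(-124, Mul(324, Add(-194, -7))) = Add(-124, Mul(324, -201)) = Add(-124, -65124) = -65248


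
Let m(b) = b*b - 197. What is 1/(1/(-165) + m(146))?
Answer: 165/3484634 ≈ 4.7351e-5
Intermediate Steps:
m(b) = -197 + b**2 (m(b) = b**2 - 197 = -197 + b**2)
1/(1/(-165) + m(146)) = 1/(1/(-165) + (-197 + 146**2)) = 1/(-1/165 + (-197 + 21316)) = 1/(-1/165 + 21119) = 1/(3484634/165) = 165/3484634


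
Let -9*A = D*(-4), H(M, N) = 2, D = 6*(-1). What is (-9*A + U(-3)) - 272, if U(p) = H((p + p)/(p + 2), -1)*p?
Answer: -254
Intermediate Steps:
D = -6
A = -8/3 (A = -(-2)*(-4)/3 = -1/9*24 = -8/3 ≈ -2.6667)
U(p) = 2*p
(-9*A + U(-3)) - 272 = (-9*(-8/3) + 2*(-3)) - 272 = (24 - 6) - 272 = 18 - 272 = -254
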